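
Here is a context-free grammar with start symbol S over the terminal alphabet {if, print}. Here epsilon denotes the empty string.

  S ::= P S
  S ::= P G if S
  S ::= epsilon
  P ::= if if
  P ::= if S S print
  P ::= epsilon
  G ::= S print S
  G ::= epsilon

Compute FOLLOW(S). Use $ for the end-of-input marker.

{$, if, print}

FIRST(P) = {epsilon, if}
FIRST(S) = {epsilon, if, print}  (via P S, P G if S)
FIRST(G) = {epsilon, if, print}  (via S print S)
FOLLOW(S) includes $ since S is the start symbol.
FOLLOW(G): in S::=P G if S, G is followed by if S with FIRST {if}. Thus FOLLOW(G) = {if}.
FOLLOW(S): in S::=P S, the suffix after S is empty (adds nothing new); in S::=P G if S, the suffix after S is empty (adds nothing new); in P::=if S S print (occurrence 1), S is followed by S print with FIRST {if, print}; in P::=if S S print (occurrence 2), S is followed by print with FIRST {print}; in G::=S print S (occurrence 1), S is followed by print S with FIRST {print}; in G::=S print S (occurrence 2), the suffix after S is empty, so FOLLOW(S) ⊇ FOLLOW(G) = {if}. Thus FOLLOW(S) = {$, if, print}.
FOLLOW(P): in S::=P S, P is followed by S with FIRST {epsilon, if, print}; in S::=P S, the suffix after P is nullable, so FOLLOW(P) ⊇ FOLLOW(S) = {$, if, print}; in S::=P G if S, P is followed by G if S with FIRST {if, print}. Thus FOLLOW(P) = {$, if, print}.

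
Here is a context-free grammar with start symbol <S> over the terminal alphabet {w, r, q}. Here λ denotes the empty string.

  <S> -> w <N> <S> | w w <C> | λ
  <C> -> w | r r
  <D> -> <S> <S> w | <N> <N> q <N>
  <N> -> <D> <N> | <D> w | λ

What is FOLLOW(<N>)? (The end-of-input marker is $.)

{$, q, w}

FIRST(<S>): from <S>->w <N> <S> we get {w}; from <S>->w w <C> we get {w}; from <S>->λ we get {λ}. So FIRST(<S>) = {λ, w}.
FIRST(<C>): from <C>->w we get {w}; from <C>->r r we get {r}. So FIRST(<C>) = {r, w}.
FIRST(<D>): from <D>-><S> <S> w we get {w}; from <D>-><N> <N> q <N> we get {q, w}. So FIRST(<D>) = {q, w}.
FIRST(<N>): from <N>-><D> <N> we get {q, w}; from <N>-><D> w we get {q, w}; from <N>->λ we get {λ}. So FIRST(<N>) = {λ, q, w}.
FOLLOW(<S>) includes $ since <S> is the start symbol.
FOLLOW(<S>): in <S>->w <N> <S>, the suffix after <S> is empty (adds nothing new); in <D>-><S> <S> w (occurrence 1), <S> is followed by <S> w with FIRST {w}; in <D>-><S> <S> w (occurrence 2), <S> is followed by w with FIRST {w}. Thus FOLLOW(<S>) = {$, w}.
FOLLOW(<C>): in <S>->w w <C>, the suffix after <C> is empty, so FOLLOW(<C>) ⊇ FOLLOW(<S>) = {$, w}. Thus FOLLOW(<C>) = {$, w}.
FOLLOW(<D>): in <N>-><D> <N>, <D> is followed by <N> with FIRST {λ, q, w}; in <N>-><D> <N>, the suffix after <D> is nullable, so FOLLOW(<D>) ⊇ FOLLOW(<N>) = {$, q, w}; in <N>-><D> w, <D> is followed by w with FIRST {w}. Thus FOLLOW(<D>) = {$, q, w}.
FOLLOW(<N>): in <S>->w <N> <S>, <N> is followed by <S> with FIRST {λ, w}; in <S>->w <N> <S>, the suffix after <N> is nullable, so FOLLOW(<N>) ⊇ FOLLOW(<S>) = {$, w}; in <D>-><N> <N> q <N> (occurrence 1), <N> is followed by <N> q <N> with FIRST {q, w}; in <D>-><N> <N> q <N> (occurrence 2), <N> is followed by q <N> with FIRST {q}; in <D>-><N> <N> q <N> (occurrence 3), the suffix after <N> is empty, so FOLLOW(<N>) ⊇ FOLLOW(<D>) = {$, q, w}; in <N>-><D> <N>, the suffix after <N> is empty (adds nothing new). Thus FOLLOW(<N>) = {$, q, w}.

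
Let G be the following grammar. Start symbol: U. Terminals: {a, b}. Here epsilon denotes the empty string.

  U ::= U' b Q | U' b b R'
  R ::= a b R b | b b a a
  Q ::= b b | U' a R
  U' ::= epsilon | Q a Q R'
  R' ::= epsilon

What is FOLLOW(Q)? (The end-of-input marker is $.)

{$, a, b}

FIRST(R) = {a, b}
FIRST(R') = {epsilon}
FIRST(U) = {a, b}  (via U' b Q, U' b b R')
FIRST(Q) = {a, b}  (via U' a R)
FIRST(U') = {epsilon, a, b}  (via Q a Q R')
FOLLOW(U) includes $ since U is the start symbol.
FOLLOW(U): U appears on no right-hand side. Thus FOLLOW(U) = {$}.
FOLLOW(U'): in U::=U' b Q, U' is followed by b Q with FIRST {b}; in U::=U' b b R', U' is followed by b b R' with FIRST {b}; in Q::=U' a R, U' is followed by a R with FIRST {a}. Thus FOLLOW(U') = {a, b}.
FOLLOW(Q): in U::=U' b Q, the suffix after Q is empty, so FOLLOW(Q) ⊇ FOLLOW(U) = {$}; in U'::=Q a Q R' (occurrence 1), Q is followed by a Q R' with FIRST {a}; in U'::=Q a Q R' (occurrence 2), Q is followed by R' with FIRST {epsilon}; in U'::=Q a Q R' (occurrence 2), the suffix after Q is nullable, so FOLLOW(Q) ⊇ FOLLOW(U') = {a, b}. Thus FOLLOW(Q) = {$, a, b}.
FOLLOW(R): in R::=a b R b, R is followed by b with FIRST {b}; in Q::=U' a R, the suffix after R is empty, so FOLLOW(R) ⊇ FOLLOW(Q) = {$, a, b}. Thus FOLLOW(R) = {$, a, b}.
FOLLOW(R'): in U::=U' b b R', the suffix after R' is empty, so FOLLOW(R') ⊇ FOLLOW(U) = {$}; in U'::=Q a Q R', the suffix after R' is empty, so FOLLOW(R') ⊇ FOLLOW(U') = {a, b}. Thus FOLLOW(R') = {$, a, b}.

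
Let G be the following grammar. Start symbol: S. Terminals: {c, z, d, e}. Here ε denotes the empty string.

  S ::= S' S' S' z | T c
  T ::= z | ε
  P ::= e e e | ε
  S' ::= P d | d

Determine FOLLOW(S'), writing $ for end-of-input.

{d, e, z}

FIRST(T): from T::=z we get {z}; from T::=ε we get {ε}. So FIRST(T) = {ε, z}.
FIRST(P): from P::=e e e we get {e}; from P::=ε we get {ε}. So FIRST(P) = {ε, e}.
FIRST(S'): from S'::=P d we get {d, e}; from S'::=d we get {d}. So FIRST(S') = {d, e}.
FIRST(S): from S::=S' S' S' z we get {d, e}; from S::=T c we get {c, z}. So FIRST(S) = {c, d, e, z}.
FOLLOW(S) includes $ since S is the start symbol.
FOLLOW(S): S appears on no right-hand side. Thus FOLLOW(S) = {$}.
FOLLOW(T): in S::=T c, T is followed by c with FIRST {c}. Thus FOLLOW(T) = {c}.
FOLLOW(P): in S'::=P d, P is followed by d with FIRST {d}. Thus FOLLOW(P) = {d}.
FOLLOW(S'): in S::=S' S' S' z (occurrence 1), S' is followed by S' S' z with FIRST {d, e}; in S::=S' S' S' z (occurrence 2), S' is followed by S' z with FIRST {d, e}; in S::=S' S' S' z (occurrence 3), S' is followed by z with FIRST {z}. Thus FOLLOW(S') = {d, e, z}.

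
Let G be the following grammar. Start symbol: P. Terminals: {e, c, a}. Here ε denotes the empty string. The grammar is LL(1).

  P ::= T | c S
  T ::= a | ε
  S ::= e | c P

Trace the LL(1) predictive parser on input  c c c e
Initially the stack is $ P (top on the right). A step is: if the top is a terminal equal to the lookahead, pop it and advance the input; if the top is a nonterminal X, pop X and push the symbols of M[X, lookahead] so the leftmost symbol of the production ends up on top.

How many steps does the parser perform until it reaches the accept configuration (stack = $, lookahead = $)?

step 1: stack=$ P  input=c c c e $  — expand P ::= c S
step 2: stack=$ S c  input=c c c e $  — match c
step 3: stack=$ S  input=c c e $  — expand S ::= c P
step 4: stack=$ P c  input=c c e $  — match c
step 5: stack=$ P  input=c e $  — expand P ::= c S
step 6: stack=$ S c  input=c e $  — match c
step 7: stack=$ S  input=e $  — expand S ::= e
step 8: stack=$ e  input=e $  — match e
Accept reached after 8 steps.

8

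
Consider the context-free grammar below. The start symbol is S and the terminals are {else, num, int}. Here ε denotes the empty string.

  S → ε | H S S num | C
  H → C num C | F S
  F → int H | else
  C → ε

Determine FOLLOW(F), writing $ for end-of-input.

{else, int, num}

FIRST(F): from F→int H we get {int}; from F→else we get {else}. So FIRST(F) = {else, int}.
FIRST(C): from C→ε we get {ε}. So FIRST(C) = {ε}.
FIRST(H): from H→C num C we get {num}; from H→F S we get {else, int}. So FIRST(H) = {else, int, num}.
FIRST(S): from S→ε we get {ε}; from S→H S S num we get {else, int, num}; from S→C we get {ε}. So FIRST(S) = {ε, else, int, num}.
FOLLOW(S) includes $ since S is the start symbol.
FOLLOW(S): in S→H S S num (occurrence 1), S is followed by S num with FIRST {else, int, num}; in S→H S S num (occurrence 2), S is followed by num with FIRST {num}; in H→F S, the suffix after S is empty, so FOLLOW(S) ⊇ FOLLOW(H) = {else, int, num}. Thus FOLLOW(S) = {$, else, int, num}.
FOLLOW(H): in S→H S S num, H is followed by S S num with FIRST {else, int, num}; in F→int H, the suffix after H is empty, so FOLLOW(H) ⊇ FOLLOW(F) = {else, int, num}. Thus FOLLOW(H) = {else, int, num}.
FOLLOW(F): in H→F S, F is followed by S with FIRST {ε, else, int, num}; in H→F S, the suffix after F is nullable, so FOLLOW(F) ⊇ FOLLOW(H) = {else, int, num}. Thus FOLLOW(F) = {else, int, num}.
FOLLOW(C): in S→C, the suffix after C is empty, so FOLLOW(C) ⊇ FOLLOW(S) = {$, else, int, num}; in H→C num C (occurrence 1), C is followed by num C with FIRST {num}; in H→C num C (occurrence 2), the suffix after C is empty, so FOLLOW(C) ⊇ FOLLOW(H) = {else, int, num}. Thus FOLLOW(C) = {$, else, int, num}.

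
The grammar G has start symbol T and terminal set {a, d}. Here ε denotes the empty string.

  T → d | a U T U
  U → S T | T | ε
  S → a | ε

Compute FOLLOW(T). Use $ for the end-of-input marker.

FIRST(T): from T→d we get {d}; from T→a U T U we get {a}. So FIRST(T) = {a, d}.
FIRST(S): from S→a we get {a}; from S→ε we get {ε}. So FIRST(S) = {ε, a}.
FIRST(U): from U→S T we get {a, d}; from U→T we get {a, d}; from U→ε we get {ε}. So FIRST(U) = {ε, a, d}.
FOLLOW(T) includes $ since T is the start symbol.
FOLLOW(S): in U→S T, S is followed by T with FIRST {a, d}. Thus FOLLOW(S) = {a, d}.
FOLLOW(T): in T→a U T U, T is followed by U with FIRST {ε, a, d}; in T→a U T U, the suffix after T is nullable (adds nothing new); in U→S T, the suffix after T is empty, so FOLLOW(T) ⊇ FOLLOW(U) = {$, a, d}; in U→T, the suffix after T is empty, so FOLLOW(T) ⊇ FOLLOW(U) = {$, a, d}. Thus FOLLOW(T) = {$, a, d}.
FOLLOW(U): in T→a U T U (occurrence 1), U is followed by T U with FIRST {a, d}; in T→a U T U (occurrence 2), the suffix after U is empty, so FOLLOW(U) ⊇ FOLLOW(T) = {$, a, d}. Thus FOLLOW(U) = {$, a, d}.

{$, a, d}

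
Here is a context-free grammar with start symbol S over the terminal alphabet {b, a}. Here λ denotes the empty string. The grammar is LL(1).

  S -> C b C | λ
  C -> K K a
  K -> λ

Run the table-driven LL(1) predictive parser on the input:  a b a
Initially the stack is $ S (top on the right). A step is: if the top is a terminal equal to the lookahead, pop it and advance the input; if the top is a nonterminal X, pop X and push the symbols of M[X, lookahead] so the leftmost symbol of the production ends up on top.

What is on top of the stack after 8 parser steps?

     Stack        Input    Action
  1  $ S          a b a $  expand S -> C b C
  2  $ C b C      a b a $  expand C -> K K a
  3  $ C b a K K  a b a $  expand K -> λ
  4  $ C b a K    a b a $  expand K -> λ
  5  $ C b a      a b a $  match a
  6  $ C b        b a $    match b
  7  $ C          a $      expand C -> K K a
  8  $ a K K      a $      expand K -> λ
Stack after step 8: $ a K (top = K).

K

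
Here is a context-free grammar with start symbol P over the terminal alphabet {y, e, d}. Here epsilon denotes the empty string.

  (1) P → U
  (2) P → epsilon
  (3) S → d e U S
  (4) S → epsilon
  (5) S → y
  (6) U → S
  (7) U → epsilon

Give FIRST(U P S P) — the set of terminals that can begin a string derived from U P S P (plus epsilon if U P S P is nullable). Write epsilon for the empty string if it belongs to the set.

FIRST(S) = {epsilon, d, y}
FIRST(U) = {epsilon, d, y}  (via S)
FIRST(P) = {epsilon, d, y}  (via U)
FIRST(U P S P): take FIRST of each symbol in turn, carrying on past any symbol whose FIRST contains epsilon; result {epsilon, d, y}.

{epsilon, d, y}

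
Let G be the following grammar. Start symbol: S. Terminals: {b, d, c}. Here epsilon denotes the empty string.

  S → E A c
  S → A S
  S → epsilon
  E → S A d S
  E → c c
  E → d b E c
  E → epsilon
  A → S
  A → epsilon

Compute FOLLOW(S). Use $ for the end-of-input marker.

{$, c, d}

FIRST(S): from S→E A c we get {c, d}; from S→A S we get {epsilon, c, d}; from S→epsilon we get {epsilon}. So FIRST(S) = {epsilon, c, d}.
FIRST(A): from A→S we get {epsilon, c, d}; from A→epsilon we get {epsilon}. So FIRST(A) = {epsilon, c, d}.
FIRST(E): from E→S A d S we get {c, d}; from E→c c we get {c}; from E→d b E c we get {d}; from E→epsilon we get {epsilon}. So FIRST(E) = {epsilon, c, d}.
FOLLOW(S) includes $ since S is the start symbol.
FOLLOW(E): in S→E A c, E is followed by A c with FIRST {c, d}; in E→d b E c, E is followed by c with FIRST {c}. Thus FOLLOW(E) = {c, d}.
FOLLOW(S): in S→A S, the suffix after S is empty (adds nothing new); in E→S A d S (occurrence 1), S is followed by A d S with FIRST {c, d}; in E→S A d S (occurrence 2), the suffix after S is empty, so FOLLOW(S) ⊇ FOLLOW(E) = {c, d}; in A→S, the suffix after S is empty, so FOLLOW(S) ⊇ FOLLOW(A) = {$, c, d}. Thus FOLLOW(S) = {$, c, d}.
FOLLOW(A): in S→E A c, A is followed by c with FIRST {c}; in S→A S, A is followed by S with FIRST {epsilon, c, d}; in S→A S, the suffix after A is nullable, so FOLLOW(A) ⊇ FOLLOW(S) = {$, c, d}; in E→S A d S, A is followed by d S with FIRST {d}. Thus FOLLOW(A) = {$, c, d}.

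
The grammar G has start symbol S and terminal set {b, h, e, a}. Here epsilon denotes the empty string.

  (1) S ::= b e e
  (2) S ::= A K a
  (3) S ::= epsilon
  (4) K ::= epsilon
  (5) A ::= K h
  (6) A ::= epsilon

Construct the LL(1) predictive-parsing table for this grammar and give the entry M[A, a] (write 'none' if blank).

A ::= epsilon

FIRST(K) = {epsilon}
FIRST(A) = {epsilon, h}  (via K h)
FIRST(S) = {epsilon, a, b, h}  (via A K a)
FOLLOW(S) includes $ since S is the start symbol.
FOLLOW(A): in S::=A K a, A is followed by K a with FIRST {a}. Thus FOLLOW(A) = {a}.
For A ::= K h: FIRST(K h) = {h}, so it goes in M[A, t] for t ∈ {h}.
For A ::= epsilon: FIRST(epsilon) = {epsilon}, so it goes in M[A, t] for t ∈ {}; since epsilon ∈ FIRST, also for every t ∈ FOLLOW(A) = {a}.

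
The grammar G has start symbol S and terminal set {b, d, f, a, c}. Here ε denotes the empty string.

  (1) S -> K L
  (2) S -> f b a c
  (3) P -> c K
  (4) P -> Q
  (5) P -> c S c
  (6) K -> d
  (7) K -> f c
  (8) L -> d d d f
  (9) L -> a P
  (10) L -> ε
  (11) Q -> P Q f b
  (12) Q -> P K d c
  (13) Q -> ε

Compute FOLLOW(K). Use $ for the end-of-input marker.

FIRST(K): from K->d we get {d}; from K->f c we get {f}. So FIRST(K) = {d, f}.
FIRST(L): from L->d d d f we get {d}; from L->a P we get {a}; from L->ε we get {ε}. So FIRST(L) = {ε, a, d}.
FIRST(S): from S->K L we get {d, f}; from S->f b a c we get {f}. So FIRST(S) = {d, f}.
FIRST(P): from P->c K we get {c}; from P->Q we get {ε, c, d, f}; from P->c S c we get {c}. So FIRST(P) = {ε, c, d, f}.
FIRST(Q): from Q->P Q f b we get {c, d, f}; from Q->P K d c we get {c, d, f}; from Q->ε we get {ε}. So FIRST(Q) = {ε, c, d, f}.
FOLLOW(S) includes $ since S is the start symbol.
FOLLOW(S): in P->c S c, S is followed by c with FIRST {c}. Thus FOLLOW(S) = {$, c}.
FOLLOW(L): in S->K L, the suffix after L is empty, so FOLLOW(L) ⊇ FOLLOW(S) = {$, c}. Thus FOLLOW(L) = {$, c}.
FOLLOW(P): in L->a P, the suffix after P is empty, so FOLLOW(P) ⊇ FOLLOW(L) = {$, c}; in Q->P Q f b, P is followed by Q f b with FIRST {c, d, f}; in Q->P K d c, P is followed by K d c with FIRST {d, f}. Thus FOLLOW(P) = {$, c, d, f}.
FOLLOW(K): in S->K L, K is followed by L with FIRST {ε, a, d}; in S->K L, the suffix after K is nullable, so FOLLOW(K) ⊇ FOLLOW(S) = {$, c}; in P->c K, the suffix after K is empty, so FOLLOW(K) ⊇ FOLLOW(P) = {$, c, d, f}; in Q->P K d c, K is followed by d c with FIRST {d}. Thus FOLLOW(K) = {$, a, c, d, f}.
FOLLOW(Q): in P->Q, the suffix after Q is empty, so FOLLOW(Q) ⊇ FOLLOW(P) = {$, c, d, f}; in Q->P Q f b, Q is followed by f b with FIRST {f}. Thus FOLLOW(Q) = {$, c, d, f}.

{$, a, c, d, f}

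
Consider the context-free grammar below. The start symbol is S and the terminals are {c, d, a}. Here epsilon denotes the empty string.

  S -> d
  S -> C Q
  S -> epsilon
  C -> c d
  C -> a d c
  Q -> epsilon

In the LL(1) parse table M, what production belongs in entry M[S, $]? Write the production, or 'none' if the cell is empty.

S -> epsilon

FIRST(C) = {a, c}
FIRST(Q) = {epsilon}
FIRST(S) = {epsilon, a, c, d}  (via C Q)
FOLLOW(S) includes $ since S is the start symbol.
FOLLOW(S): S appears on no right-hand side. Thus FOLLOW(S) = {$}.
For S -> d: FIRST(d) = {d}, so it goes in M[S, t] for t ∈ {d}.
For S -> C Q: FIRST(C Q) = {a, c}, so it goes in M[S, t] for t ∈ {a, c}.
For S -> epsilon: FIRST(epsilon) = {epsilon}, so it goes in M[S, t] for t ∈ {}; since epsilon ∈ FIRST, also for every t ∈ FOLLOW(S) = {$}.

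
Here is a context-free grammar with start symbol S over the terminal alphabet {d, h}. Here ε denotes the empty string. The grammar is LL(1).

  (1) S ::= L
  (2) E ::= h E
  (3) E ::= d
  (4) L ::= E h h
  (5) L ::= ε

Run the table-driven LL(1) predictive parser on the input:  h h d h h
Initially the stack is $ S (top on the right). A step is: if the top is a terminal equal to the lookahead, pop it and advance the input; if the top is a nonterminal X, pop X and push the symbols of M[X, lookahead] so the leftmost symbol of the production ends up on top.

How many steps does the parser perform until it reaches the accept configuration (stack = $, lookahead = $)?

10

      Stack      Input        Action
   1  $ S        h h d h h $  expand S ::= L
   2  $ L        h h d h h $  expand L ::= E h h
   3  $ h h E    h h d h h $  expand E ::= h E
   4  $ h h E h  h h d h h $  match h
   5  $ h h E    h d h h $    expand E ::= h E
   6  $ h h E h  h d h h $    match h
   7  $ h h E    d h h $      expand E ::= d
   8  $ h h d    d h h $      match d
   9  $ h h      h h $        match h
  10  $ h        h $          match h
Accept reached after 10 steps.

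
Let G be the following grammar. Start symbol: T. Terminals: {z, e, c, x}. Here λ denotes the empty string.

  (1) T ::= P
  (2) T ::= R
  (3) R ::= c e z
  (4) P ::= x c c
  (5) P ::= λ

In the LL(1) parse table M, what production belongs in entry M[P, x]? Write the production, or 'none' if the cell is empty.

FIRST(R) = {c}
FIRST(P) = {λ, x}
FIRST(T) = {λ, c, x}  (via P, R)
FOLLOW(T) includes $ since T is the start symbol.
FOLLOW(T): T appears on no right-hand side. Thus FOLLOW(T) = {$}.
FOLLOW(P): in T::=P, the suffix after P is empty, so FOLLOW(P) ⊇ FOLLOW(T) = {$}. Thus FOLLOW(P) = {$}.
For P ::= x c c: FIRST(x c c) = {x}, so it goes in M[P, t] for t ∈ {x}.
For P ::= λ: FIRST(λ) = {λ}, so it goes in M[P, t] for t ∈ {}; since λ ∈ FIRST, also for every t ∈ FOLLOW(P) = {$}.

P ::= x c c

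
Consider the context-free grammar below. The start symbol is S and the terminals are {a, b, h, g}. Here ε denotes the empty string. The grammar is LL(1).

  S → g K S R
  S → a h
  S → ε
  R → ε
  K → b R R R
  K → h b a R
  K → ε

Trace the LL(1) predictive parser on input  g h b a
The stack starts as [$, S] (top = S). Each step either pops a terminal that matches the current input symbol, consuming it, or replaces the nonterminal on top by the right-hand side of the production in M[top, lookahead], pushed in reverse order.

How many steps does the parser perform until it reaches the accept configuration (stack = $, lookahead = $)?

9

step 1: stack=$ S  input=g h b a $  — expand S → g K S R
step 2: stack=$ R S K g  input=g h b a $  — match g
step 3: stack=$ R S K  input=h b a $  — expand K → h b a R
step 4: stack=$ R S R a b h  input=h b a $  — match h
step 5: stack=$ R S R a b  input=b a $  — match b
step 6: stack=$ R S R a  input=a $  — match a
step 7: stack=$ R S R  input=$  — expand R → ε
step 8: stack=$ R S  input=$  — expand S → ε
step 9: stack=$ R  input=$  — expand R → ε
Accept reached after 9 steps.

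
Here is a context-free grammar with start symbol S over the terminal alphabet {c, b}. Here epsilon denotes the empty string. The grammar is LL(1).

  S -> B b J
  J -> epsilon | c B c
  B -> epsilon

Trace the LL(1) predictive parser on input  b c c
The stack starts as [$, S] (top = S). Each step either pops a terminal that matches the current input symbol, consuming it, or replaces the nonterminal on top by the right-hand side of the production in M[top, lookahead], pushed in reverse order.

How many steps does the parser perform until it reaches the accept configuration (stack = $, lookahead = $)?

7

     Stack    Input    Action
  1  $ S      b c c $  expand S -> B b J
  2  $ J b B  b c c $  expand B -> epsilon
  3  $ J b    b c c $  match b
  4  $ J      c c $    expand J -> c B c
  5  $ c B c  c c $    match c
  6  $ c B    c $      expand B -> epsilon
  7  $ c      c $      match c
Accept reached after 7 steps.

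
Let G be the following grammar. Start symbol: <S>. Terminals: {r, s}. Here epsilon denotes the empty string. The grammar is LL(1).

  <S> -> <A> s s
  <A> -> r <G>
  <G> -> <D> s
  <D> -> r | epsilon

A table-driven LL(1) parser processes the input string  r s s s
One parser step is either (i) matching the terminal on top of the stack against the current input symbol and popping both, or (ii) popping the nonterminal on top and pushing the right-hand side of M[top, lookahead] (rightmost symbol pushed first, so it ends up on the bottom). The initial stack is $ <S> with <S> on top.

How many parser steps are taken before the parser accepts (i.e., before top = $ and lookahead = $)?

8

step 1: stack=$ <S>  input=r s s s $  — expand <S> -> <A> s s
step 2: stack=$ s s <A>  input=r s s s $  — expand <A> -> r <G>
step 3: stack=$ s s <G> r  input=r s s s $  — match r
step 4: stack=$ s s <G>  input=s s s $  — expand <G> -> <D> s
step 5: stack=$ s s s <D>  input=s s s $  — expand <D> -> epsilon
step 6: stack=$ s s s  input=s s s $  — match s
step 7: stack=$ s s  input=s s $  — match s
step 8: stack=$ s  input=s $  — match s
Accept reached after 8 steps.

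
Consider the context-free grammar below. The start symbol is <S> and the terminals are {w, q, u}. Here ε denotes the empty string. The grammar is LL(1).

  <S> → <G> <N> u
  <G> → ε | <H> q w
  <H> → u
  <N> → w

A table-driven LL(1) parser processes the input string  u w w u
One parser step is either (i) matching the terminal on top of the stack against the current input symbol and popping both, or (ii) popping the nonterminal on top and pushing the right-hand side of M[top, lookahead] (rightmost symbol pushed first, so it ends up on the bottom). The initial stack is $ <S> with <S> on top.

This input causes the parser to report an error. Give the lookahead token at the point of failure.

     Stack            Input      Action
  1  $ <S>            u w w u $  expand <S> → <G> <N> u
  2  $ u <N> <G>      u w w u $  expand <G> → <H> q w
  3  $ u <N> w q <H>  u w w u $  expand <H> → u
  4  $ u <N> w q u    u w w u $  match u
  5  $ u <N> w q      w w u $    error: top is terminal q but lookahead is w

w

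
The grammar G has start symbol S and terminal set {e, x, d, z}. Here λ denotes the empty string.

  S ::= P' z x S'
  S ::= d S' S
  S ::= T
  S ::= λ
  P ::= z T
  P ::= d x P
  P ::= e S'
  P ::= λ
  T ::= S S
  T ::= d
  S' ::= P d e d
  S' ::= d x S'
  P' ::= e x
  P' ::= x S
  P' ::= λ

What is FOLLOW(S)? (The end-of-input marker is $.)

{$, d, e, x, z}

FIRST(P) = {λ, d, e, z}
FIRST(P') = {λ, e, x}
FIRST(S') = {d, e, z}  (via P d e d)
FIRST(S) = {λ, d, e, x, z}  (via P' z x S', T)
FIRST(T) = {λ, d, e, x, z}  (via S S)
FOLLOW(S) includes $ since S is the start symbol.
FOLLOW(P): in P::=d x P, the suffix after P is empty (adds nothing new); in S'::=P d e d, P is followed by d e d with FIRST {d}. Thus FOLLOW(P) = {d}.
FOLLOW(P'): in S::=P' z x S', P' is followed by z x S' with FIRST {z}. Thus FOLLOW(P') = {z}.
FOLLOW(S): in S::=d S' S, the suffix after S is empty (adds nothing new); in T::=S S (occurrence 1), S is followed by S with FIRST {λ, d, e, x, z}; in T::=S S (occurrence 1), the suffix after S is nullable, so FOLLOW(S) ⊇ FOLLOW(T) = {$, d, e, x, z}; in T::=S S (occurrence 2), the suffix after S is empty, so FOLLOW(S) ⊇ FOLLOW(T) = {$, d, e, x, z}; in P'::=x S, the suffix after S is empty, so FOLLOW(S) ⊇ FOLLOW(P') = {z}. Thus FOLLOW(S) = {$, d, e, x, z}.
FOLLOW(T): in S::=T, the suffix after T is empty, so FOLLOW(T) ⊇ FOLLOW(S) = {$, d, e, x, z}; in P::=z T, the suffix after T is empty, so FOLLOW(T) ⊇ FOLLOW(P) = {d}. Thus FOLLOW(T) = {$, d, e, x, z}.
FOLLOW(S'): in S::=P' z x S', the suffix after S' is empty, so FOLLOW(S') ⊇ FOLLOW(S) = {$, d, e, x, z}; in S::=d S' S, S' is followed by S with FIRST {λ, d, e, x, z}; in S::=d S' S, the suffix after S' is nullable, so FOLLOW(S') ⊇ FOLLOW(S) = {$, d, e, x, z}; in P::=e S', the suffix after S' is empty, so FOLLOW(S') ⊇ FOLLOW(P) = {d}; in S'::=d x S', the suffix after S' is empty (adds nothing new). Thus FOLLOW(S') = {$, d, e, x, z}.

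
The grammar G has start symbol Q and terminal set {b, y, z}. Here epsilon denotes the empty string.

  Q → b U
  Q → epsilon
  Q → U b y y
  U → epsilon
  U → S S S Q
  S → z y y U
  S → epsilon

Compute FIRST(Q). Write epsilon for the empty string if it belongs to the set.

FIRST(S): from S→z y y U we get {z}; from S→epsilon we get {epsilon}. So FIRST(S) = {epsilon, z}.
FIRST(Q): from Q→b U we get {b}; from Q→epsilon we get {epsilon}; from Q→U b y y we get {b, z}. So FIRST(Q) = {epsilon, b, z}.
FIRST(U): from U→epsilon we get {epsilon}; from U→S S S Q we get {epsilon, b, z}. So FIRST(U) = {epsilon, b, z}.

{epsilon, b, z}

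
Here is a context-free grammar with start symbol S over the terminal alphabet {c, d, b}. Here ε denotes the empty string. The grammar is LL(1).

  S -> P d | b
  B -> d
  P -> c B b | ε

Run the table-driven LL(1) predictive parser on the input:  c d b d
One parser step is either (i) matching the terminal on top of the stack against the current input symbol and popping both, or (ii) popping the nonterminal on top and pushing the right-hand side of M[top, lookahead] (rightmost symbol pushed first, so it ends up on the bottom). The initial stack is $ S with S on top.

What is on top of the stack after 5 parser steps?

b

step 1: stack=$ S  input=c d b d $  — expand S -> P d
step 2: stack=$ d P  input=c d b d $  — expand P -> c B b
step 3: stack=$ d b B c  input=c d b d $  — match c
step 4: stack=$ d b B  input=d b d $  — expand B -> d
step 5: stack=$ d b d  input=d b d $  — match d
Stack after step 5: $ d b (top = b).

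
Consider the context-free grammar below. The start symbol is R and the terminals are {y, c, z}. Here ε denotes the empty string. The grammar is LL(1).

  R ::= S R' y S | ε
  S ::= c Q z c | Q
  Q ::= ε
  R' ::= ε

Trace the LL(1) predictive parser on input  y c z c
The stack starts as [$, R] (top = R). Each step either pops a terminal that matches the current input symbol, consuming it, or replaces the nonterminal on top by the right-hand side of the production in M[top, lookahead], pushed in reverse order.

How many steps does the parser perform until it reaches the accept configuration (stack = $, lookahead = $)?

10

      Stack       Input      Action
   1  $ R         y c z c $  expand R ::= S R' y S
   2  $ S y R' S  y c z c $  expand S ::= Q
   3  $ S y R' Q  y c z c $  expand Q ::= ε
   4  $ S y R'    y c z c $  expand R' ::= ε
   5  $ S y       y c z c $  match y
   6  $ S         c z c $    expand S ::= c Q z c
   7  $ c z Q c   c z c $    match c
   8  $ c z Q     z c $      expand Q ::= ε
   9  $ c z       z c $      match z
  10  $ c         c $        match c
Accept reached after 10 steps.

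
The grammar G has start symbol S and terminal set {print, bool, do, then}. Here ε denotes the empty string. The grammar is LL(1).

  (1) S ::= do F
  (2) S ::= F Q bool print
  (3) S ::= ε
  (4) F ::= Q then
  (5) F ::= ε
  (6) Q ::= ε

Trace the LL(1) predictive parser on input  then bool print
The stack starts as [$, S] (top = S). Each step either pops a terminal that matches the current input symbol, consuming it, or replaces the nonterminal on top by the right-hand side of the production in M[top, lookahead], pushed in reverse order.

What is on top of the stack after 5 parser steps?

step 1: stack=$ S  input=then bool print $  — expand S ::= F Q bool print
step 2: stack=$ print bool Q F  input=then bool print $  — expand F ::= Q then
step 3: stack=$ print bool Q then Q  input=then bool print $  — expand Q ::= ε
step 4: stack=$ print bool Q then  input=then bool print $  — match then
step 5: stack=$ print bool Q  input=bool print $  — expand Q ::= ε
Stack after step 5: $ print bool (top = bool).

bool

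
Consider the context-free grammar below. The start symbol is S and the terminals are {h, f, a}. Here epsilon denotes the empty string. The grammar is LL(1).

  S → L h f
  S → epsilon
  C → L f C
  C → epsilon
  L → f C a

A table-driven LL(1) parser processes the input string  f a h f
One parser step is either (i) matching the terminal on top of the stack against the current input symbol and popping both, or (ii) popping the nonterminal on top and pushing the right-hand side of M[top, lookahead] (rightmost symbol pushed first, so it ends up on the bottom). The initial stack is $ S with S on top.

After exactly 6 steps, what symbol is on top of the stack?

f

step 1: stack=$ S  input=f a h f $  — expand S → L h f
step 2: stack=$ f h L  input=f a h f $  — expand L → f C a
step 3: stack=$ f h a C f  input=f a h f $  — match f
step 4: stack=$ f h a C  input=a h f $  — expand C → epsilon
step 5: stack=$ f h a  input=a h f $  — match a
step 6: stack=$ f h  input=h f $  — match h
Stack after step 6: $ f (top = f).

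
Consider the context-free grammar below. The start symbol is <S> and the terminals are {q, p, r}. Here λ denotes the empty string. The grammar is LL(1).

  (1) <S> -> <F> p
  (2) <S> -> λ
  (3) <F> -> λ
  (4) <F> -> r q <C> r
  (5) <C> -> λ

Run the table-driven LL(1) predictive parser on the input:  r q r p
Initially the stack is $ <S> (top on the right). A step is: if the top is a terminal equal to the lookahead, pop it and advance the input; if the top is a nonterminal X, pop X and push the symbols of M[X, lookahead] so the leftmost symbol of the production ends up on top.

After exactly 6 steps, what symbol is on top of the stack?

p

step 1: stack=$ <S>  input=r q r p $  — expand <S> -> <F> p
step 2: stack=$ p <F>  input=r q r p $  — expand <F> -> r q <C> r
step 3: stack=$ p r <C> q r  input=r q r p $  — match r
step 4: stack=$ p r <C> q  input=q r p $  — match q
step 5: stack=$ p r <C>  input=r p $  — expand <C> -> λ
step 6: stack=$ p r  input=r p $  — match r
Stack after step 6: $ p (top = p).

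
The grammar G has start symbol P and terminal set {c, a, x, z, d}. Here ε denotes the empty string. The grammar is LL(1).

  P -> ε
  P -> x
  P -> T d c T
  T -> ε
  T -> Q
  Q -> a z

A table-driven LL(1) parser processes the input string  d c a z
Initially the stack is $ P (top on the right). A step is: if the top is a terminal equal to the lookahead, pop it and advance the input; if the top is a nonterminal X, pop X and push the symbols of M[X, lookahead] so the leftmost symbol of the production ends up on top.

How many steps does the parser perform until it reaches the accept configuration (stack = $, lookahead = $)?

     Stack      Input      Action
  1  $ P        d c a z $  expand P -> T d c T
  2  $ T c d T  d c a z $  expand T -> ε
  3  $ T c d    d c a z $  match d
  4  $ T c      c a z $    match c
  5  $ T        a z $      expand T -> Q
  6  $ Q        a z $      expand Q -> a z
  7  $ z a      a z $      match a
  8  $ z        z $        match z
Accept reached after 8 steps.

8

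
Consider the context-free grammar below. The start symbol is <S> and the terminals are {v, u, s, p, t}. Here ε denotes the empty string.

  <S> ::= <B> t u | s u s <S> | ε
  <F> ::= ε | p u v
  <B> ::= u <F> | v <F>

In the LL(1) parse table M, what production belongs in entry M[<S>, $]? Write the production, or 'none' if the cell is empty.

FIRST(<F>) = {ε, p}
FIRST(<B>) = {u, v}
FIRST(<S>) = {ε, s, u, v}  (via <B> t u)
FOLLOW(<S>) includes $ since <S> is the start symbol.
FOLLOW(<S>): in <S>::=s u s <S>, the suffix after <S> is empty (adds nothing new). Thus FOLLOW(<S>) = {$}.
For <S> ::= <B> t u: FIRST(<B> t u) = {u, v}, so it goes in M[<S>, t] for t ∈ {u, v}.
For <S> ::= s u s <S>: FIRST(s u s <S>) = {s}, so it goes in M[<S>, t] for t ∈ {s}.
For <S> ::= ε: FIRST(ε) = {ε}, so it goes in M[<S>, t] for t ∈ {}; since ε ∈ FIRST, also for every t ∈ FOLLOW(<S>) = {$}.

<S> ::= ε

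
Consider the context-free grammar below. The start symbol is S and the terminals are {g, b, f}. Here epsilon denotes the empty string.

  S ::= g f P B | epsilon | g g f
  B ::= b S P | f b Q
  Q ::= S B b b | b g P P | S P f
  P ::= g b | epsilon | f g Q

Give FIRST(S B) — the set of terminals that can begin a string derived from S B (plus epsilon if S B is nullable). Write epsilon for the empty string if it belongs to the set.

FIRST(S): from S::=g f P B we get {g}; from S::=epsilon we get {epsilon}; from S::=g g f we get {g}. So FIRST(S) = {epsilon, g}.
FIRST(B): from B::=b S P we get {b}; from B::=f b Q we get {f}. So FIRST(B) = {b, f}.
FIRST(P): from P::=g b we get {g}; from P::=epsilon we get {epsilon}; from P::=f g Q we get {f}. So FIRST(P) = {epsilon, f, g}.
FIRST(Q): from Q::=S B b b we get {b, f, g}; from Q::=b g P P we get {b}; from Q::=S P f we get {f, g}. So FIRST(Q) = {b, f, g}.
FIRST(S B): take FIRST of each symbol in turn, carrying on past any symbol whose FIRST contains epsilon; result {b, f, g}.

{b, f, g}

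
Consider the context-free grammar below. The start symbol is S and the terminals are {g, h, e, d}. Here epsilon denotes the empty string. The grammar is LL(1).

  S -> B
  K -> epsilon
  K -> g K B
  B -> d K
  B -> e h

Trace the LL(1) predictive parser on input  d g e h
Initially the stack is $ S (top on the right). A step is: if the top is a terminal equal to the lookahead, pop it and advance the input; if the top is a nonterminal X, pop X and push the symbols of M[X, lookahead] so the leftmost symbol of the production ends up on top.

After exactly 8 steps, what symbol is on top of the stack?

step 1: stack=$ S  input=d g e h $  — expand S -> B
step 2: stack=$ B  input=d g e h $  — expand B -> d K
step 3: stack=$ K d  input=d g e h $  — match d
step 4: stack=$ K  input=g e h $  — expand K -> g K B
step 5: stack=$ B K g  input=g e h $  — match g
step 6: stack=$ B K  input=e h $  — expand K -> epsilon
step 7: stack=$ B  input=e h $  — expand B -> e h
step 8: stack=$ h e  input=e h $  — match e
Stack after step 8: $ h (top = h).

h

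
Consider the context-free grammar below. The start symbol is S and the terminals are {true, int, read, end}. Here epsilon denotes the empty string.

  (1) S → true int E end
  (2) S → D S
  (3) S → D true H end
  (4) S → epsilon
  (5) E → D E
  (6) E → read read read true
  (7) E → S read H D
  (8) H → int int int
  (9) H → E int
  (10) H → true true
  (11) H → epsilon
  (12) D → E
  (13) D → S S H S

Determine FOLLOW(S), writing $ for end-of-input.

FIRST(S): from S→true int E end we get {true}; from S→D S we get {epsilon, int, read, true}; from S→D true H end we get {int, read, true}; from S→epsilon we get {epsilon}. So FIRST(S) = {epsilon, int, read, true}.
FIRST(E): from E→D E we get {int, read, true}; from E→read read read true we get {read}; from E→S read H D we get {int, read, true}. So FIRST(E) = {int, read, true}.
FIRST(H): from H→int int int we get {int}; from H→E int we get {int, read, true}; from H→true true we get {true}; from H→epsilon we get {epsilon}. So FIRST(H) = {epsilon, int, read, true}.
FIRST(D): from D→E we get {int, read, true}; from D→S S H S we get {epsilon, int, read, true}. So FIRST(D) = {epsilon, int, read, true}.
FOLLOW(S) includes $ since S is the start symbol.
FOLLOW(S): in S→D S, the suffix after S is empty (adds nothing new); in E→S read H D, S is followed by read H D with FIRST {read}; in D→S S H S (occurrence 1), S is followed by S H S with FIRST {epsilon, int, read, true}; in D→S S H S (occurrence 1), the suffix after S is nullable, so FOLLOW(S) ⊇ FOLLOW(D) = {$, end, int, read, true}; in D→S S H S (occurrence 2), S is followed by H S with FIRST {epsilon, int, read, true}; in D→S S H S (occurrence 2), the suffix after S is nullable, so FOLLOW(S) ⊇ FOLLOW(D) = {$, end, int, read, true}; in D→S S H S (occurrence 3), the suffix after S is empty, so FOLLOW(S) ⊇ FOLLOW(D) = {$, end, int, read, true}. Thus FOLLOW(S) = {$, end, int, read, true}.
FOLLOW(E): in S→true int E end, E is followed by end with FIRST {end}; in E→D E, the suffix after E is empty (adds nothing new); in H→E int, E is followed by int with FIRST {int}; in D→E, the suffix after E is empty, so FOLLOW(E) ⊇ FOLLOW(D) = {$, end, int, read, true}. Thus FOLLOW(E) = {$, end, int, read, true}.
FOLLOW(D): in S→D S, D is followed by S with FIRST {epsilon, int, read, true}; in S→D S, the suffix after D is nullable, so FOLLOW(D) ⊇ FOLLOW(S) = {$, end, int, read, true}; in S→D true H end, D is followed by true H end with FIRST {true}; in E→D E, D is followed by E with FIRST {int, read, true}; in E→S read H D, the suffix after D is empty, so FOLLOW(D) ⊇ FOLLOW(E) = {$, end, int, read, true}. Thus FOLLOW(D) = {$, end, int, read, true}.
FOLLOW(H): in S→D true H end, H is followed by end with FIRST {end}; in E→S read H D, H is followed by D with FIRST {epsilon, int, read, true}; in E→S read H D, the suffix after H is nullable, so FOLLOW(H) ⊇ FOLLOW(E) = {$, end, int, read, true}; in D→S S H S, H is followed by S with FIRST {epsilon, int, read, true}; in D→S S H S, the suffix after H is nullable, so FOLLOW(H) ⊇ FOLLOW(D) = {$, end, int, read, true}. Thus FOLLOW(H) = {$, end, int, read, true}.

{$, end, int, read, true}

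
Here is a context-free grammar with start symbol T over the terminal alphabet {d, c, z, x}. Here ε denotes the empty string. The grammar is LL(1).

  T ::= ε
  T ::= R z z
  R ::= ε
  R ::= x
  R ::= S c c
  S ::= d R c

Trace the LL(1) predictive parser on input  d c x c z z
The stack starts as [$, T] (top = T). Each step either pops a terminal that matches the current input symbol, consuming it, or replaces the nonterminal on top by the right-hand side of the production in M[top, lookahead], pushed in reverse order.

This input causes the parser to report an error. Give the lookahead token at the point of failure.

step 1: stack=$ T  input=d c x c z z $  — expand T ::= R z z
step 2: stack=$ z z R  input=d c x c z z $  — expand R ::= S c c
step 3: stack=$ z z c c S  input=d c x c z z $  — expand S ::= d R c
step 4: stack=$ z z c c c R d  input=d c x c z z $  — match d
step 5: stack=$ z z c c c R  input=c x c z z $  — expand R ::= ε
step 6: stack=$ z z c c c  input=c x c z z $  — match c
step 7: stack=$ z z c c  input=x c z z $  — error: top is terminal c but lookahead is x

x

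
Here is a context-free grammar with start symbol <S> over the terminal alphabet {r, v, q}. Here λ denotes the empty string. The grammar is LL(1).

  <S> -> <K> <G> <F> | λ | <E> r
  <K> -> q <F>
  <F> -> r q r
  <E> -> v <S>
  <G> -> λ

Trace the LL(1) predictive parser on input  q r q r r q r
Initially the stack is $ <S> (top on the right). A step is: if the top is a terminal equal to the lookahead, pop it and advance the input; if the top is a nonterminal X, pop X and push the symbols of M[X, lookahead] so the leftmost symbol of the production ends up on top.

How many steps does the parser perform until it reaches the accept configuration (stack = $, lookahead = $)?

12

step 1: stack=$ <S>  input=q r q r r q r $  — expand <S> -> <K> <G> <F>
step 2: stack=$ <F> <G> <K>  input=q r q r r q r $  — expand <K> -> q <F>
step 3: stack=$ <F> <G> <F> q  input=q r q r r q r $  — match q
step 4: stack=$ <F> <G> <F>  input=r q r r q r $  — expand <F> -> r q r
step 5: stack=$ <F> <G> r q r  input=r q r r q r $  — match r
step 6: stack=$ <F> <G> r q  input=q r r q r $  — match q
step 7: stack=$ <F> <G> r  input=r r q r $  — match r
step 8: stack=$ <F> <G>  input=r q r $  — expand <G> -> λ
step 9: stack=$ <F>  input=r q r $  — expand <F> -> r q r
step 10: stack=$ r q r  input=r q r $  — match r
step 11: stack=$ r q  input=q r $  — match q
step 12: stack=$ r  input=r $  — match r
Accept reached after 12 steps.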